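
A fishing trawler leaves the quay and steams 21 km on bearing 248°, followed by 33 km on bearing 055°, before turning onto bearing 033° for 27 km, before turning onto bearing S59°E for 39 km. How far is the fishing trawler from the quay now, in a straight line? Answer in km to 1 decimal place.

Leg 1 (248°, 21 km): east 21 sin 248° = -19.47, north 21 cos 248° = -7.87
Leg 2 (055°, 33 km): east 33 sin 55° = 27.03, north 33 cos 55° = 18.93
Leg 3 (033°, 27 km): east 27 sin 33° = 14.71, north 27 cos 33° = 22.64
Leg 4 (S59°E, 39 km): east 39 sin 121° = 33.43, north 39 cos 121° = -20.09
Net: 55.70 east, 13.62 north. Distance = √((55.70)² + (13.62)²) = 57.337 km.

57.3 km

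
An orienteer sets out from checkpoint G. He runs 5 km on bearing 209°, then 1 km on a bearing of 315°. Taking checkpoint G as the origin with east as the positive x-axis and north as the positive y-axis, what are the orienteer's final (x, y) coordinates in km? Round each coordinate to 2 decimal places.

Leg 1 (209°, 5 km): east 5 sin 209° = -2.42, north 5 cos 209° = -4.37
Leg 2 (315°, 1 km): east 1 sin 315° = -0.71, north 1 cos 315° = 0.71
Summing: -3.13 km east, -3.67 km north → (-3.13, -3.67).

(-3.13, -3.67)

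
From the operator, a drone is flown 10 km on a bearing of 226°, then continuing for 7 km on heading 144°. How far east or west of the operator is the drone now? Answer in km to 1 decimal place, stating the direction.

3.1 km west

Leg 1 (226°, 10 km): east 10 sin 226° = -7.19, north 10 cos 226° = -6.95
Leg 2 (144°, 7 km): east 7 sin 144° = 4.11, north 7 cos 144° = -5.66
Net east component: -3.08 km.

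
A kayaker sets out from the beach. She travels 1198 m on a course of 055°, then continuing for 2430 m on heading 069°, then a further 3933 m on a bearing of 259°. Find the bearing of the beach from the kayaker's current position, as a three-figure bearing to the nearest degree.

143°

Leg 1 (055°, 1198 m): east 1198 sin 55° = 981.34, north 1198 cos 55° = 687.14
Leg 2 (069°, 2430 m): east 2430 sin 69° = 2268.60, north 2430 cos 69° = 870.83
Leg 3 (259°, 3933 m): east 3933 sin 259° = -3860.74, north 3933 cos 259° = -750.45
Net displacement: -610.80 east, 807.53 north. Direction back to start is (610.80, -807.53): bearing = atan2(610.80, -807.53) mod 360° = 142.90° ≈ 143°.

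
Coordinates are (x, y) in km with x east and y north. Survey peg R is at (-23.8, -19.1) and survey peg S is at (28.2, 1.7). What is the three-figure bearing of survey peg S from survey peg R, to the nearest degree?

Δeast = 28.2 − -23.8 = 52.00; Δnorth = 1.7 − -19.1 = 20.80.
Bearing = atan2(Δeast, Δnorth) mod 360° = 68.20° ≈ 068°.

068°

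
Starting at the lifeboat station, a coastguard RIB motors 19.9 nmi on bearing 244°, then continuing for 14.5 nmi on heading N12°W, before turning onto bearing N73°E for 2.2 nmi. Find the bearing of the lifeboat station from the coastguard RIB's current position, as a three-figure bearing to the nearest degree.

108°

Leg 1 (244°, 19.9 nmi): east 19.9 sin 244° = -17.89, north 19.9 cos 244° = -8.72
Leg 2 (N12°W, 14.5 nmi): east 14.5 sin 348° = -3.01, north 14.5 cos 348° = 14.18
Leg 3 (N73°E, 2.2 nmi): east 2.2 sin 73° = 2.10, north 2.2 cos 73° = 0.64
Net displacement: -18.80 east, 6.10 north. Direction back to start is (18.80, -6.10): bearing = atan2(18.80, -6.10) mod 360° = 107.99° ≈ 108°.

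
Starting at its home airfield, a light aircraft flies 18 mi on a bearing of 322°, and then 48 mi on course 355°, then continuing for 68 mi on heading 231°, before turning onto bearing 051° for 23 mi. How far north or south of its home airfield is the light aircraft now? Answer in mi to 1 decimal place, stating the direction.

33.7 mi north

Leg 1 (322°, 18 mi): east 18 sin 322° = -11.08, north 18 cos 322° = 14.18
Leg 2 (355°, 48 mi): east 48 sin 355° = -4.18, north 48 cos 355° = 47.82
Leg 3 (231°, 68 mi): east 68 sin 231° = -52.85, north 68 cos 231° = -42.79
Leg 4 (051°, 23 mi): east 23 sin 51° = 17.87, north 23 cos 51° = 14.47
Net north component: 33.68 mi.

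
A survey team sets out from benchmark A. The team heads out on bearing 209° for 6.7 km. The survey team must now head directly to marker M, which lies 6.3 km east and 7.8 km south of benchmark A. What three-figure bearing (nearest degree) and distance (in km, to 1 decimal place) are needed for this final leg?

101°, 9.7 km

Leg 1 (209°, 6.7 km): east 6.7 sin 209° = -3.25, north 6.7 cos 209° = -5.86
Current position: (-3.25, -5.86). Target: (6.3, -7.8). Remaining: Δeast = 9.55, Δnorth = -1.94.
Bearing = atan2(9.55, -1.94) mod 360° = 101.49°; distance = √((9.55)² + (-1.94)²) = 9.743 km.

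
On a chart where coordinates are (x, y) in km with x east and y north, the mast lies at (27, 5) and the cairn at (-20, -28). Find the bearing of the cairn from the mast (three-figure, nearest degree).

235°

Δeast = -20 − 27 = -47.00; Δnorth = -28 − 5 = -33.00.
Bearing = atan2(Δeast, Δnorth) mod 360° = 234.93° ≈ 235°.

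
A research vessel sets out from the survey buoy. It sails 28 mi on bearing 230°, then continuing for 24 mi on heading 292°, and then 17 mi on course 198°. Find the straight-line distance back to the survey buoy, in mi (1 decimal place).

Leg 1 (230°, 28 mi): east 28 sin 230° = -21.45, north 28 cos 230° = -18.00
Leg 2 (292°, 24 mi): east 24 sin 292° = -22.25, north 24 cos 292° = 8.99
Leg 3 (198°, 17 mi): east 17 sin 198° = -5.25, north 17 cos 198° = -16.17
Net: -48.95 east, -25.18 north. Distance = √((-48.95)² + (-25.18)²) = 55.049 mi.

55.0 mi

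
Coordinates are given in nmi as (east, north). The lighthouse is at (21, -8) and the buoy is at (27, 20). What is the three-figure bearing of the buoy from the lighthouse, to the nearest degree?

Δeast = 27 − 21 = 6.00; Δnorth = 20 − -8 = 28.00.
Bearing = atan2(Δeast, Δnorth) mod 360° = 12.09° ≈ 012°.

012°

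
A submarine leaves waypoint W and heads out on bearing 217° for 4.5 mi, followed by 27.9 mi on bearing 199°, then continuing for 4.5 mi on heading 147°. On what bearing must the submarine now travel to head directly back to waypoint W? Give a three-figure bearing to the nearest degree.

015°

Leg 1 (217°, 4.5 mi): east 4.5 sin 217° = -2.71, north 4.5 cos 217° = -3.59
Leg 2 (199°, 27.9 mi): east 27.9 sin 199° = -9.08, north 27.9 cos 199° = -26.38
Leg 3 (147°, 4.5 mi): east 4.5 sin 147° = 2.45, north 4.5 cos 147° = -3.77
Net displacement: -9.34 east, -33.75 north. Direction back to start is (9.34, 33.75): bearing = atan2(9.34, 33.75) mod 360° = 15.47° ≈ 015°.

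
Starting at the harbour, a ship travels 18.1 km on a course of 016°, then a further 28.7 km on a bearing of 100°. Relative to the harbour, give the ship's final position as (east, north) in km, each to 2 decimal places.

(33.25, 12.42)

Leg 1 (016°, 18.1 km): east 18.1 sin 16° = 4.99, north 18.1 cos 16° = 17.40
Leg 2 (100°, 28.7 km): east 28.7 sin 100° = 28.26, north 28.7 cos 100° = -4.98
Summing: 33.25 km east, 12.42 km north → (33.25, 12.42).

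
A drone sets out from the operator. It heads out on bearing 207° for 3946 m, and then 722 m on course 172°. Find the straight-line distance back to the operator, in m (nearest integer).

Leg 1 (207°, 3946 m): east 3946 sin 207° = -1791.45, north 3946 cos 207° = -3515.91
Leg 2 (172°, 722 m): east 722 sin 172° = 100.48, north 722 cos 172° = -714.97
Net: -1690.96 east, -4230.89 north. Distance = √((-1690.96)² + (-4230.89)²) = 4556.287 m.

4556 m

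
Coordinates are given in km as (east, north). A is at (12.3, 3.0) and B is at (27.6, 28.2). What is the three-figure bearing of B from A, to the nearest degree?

Δeast = 27.6 − 12.3 = 15.30; Δnorth = 28.2 − 3.0 = 25.20.
Bearing = atan2(Δeast, Δnorth) mod 360° = 31.26° ≈ 031°.

031°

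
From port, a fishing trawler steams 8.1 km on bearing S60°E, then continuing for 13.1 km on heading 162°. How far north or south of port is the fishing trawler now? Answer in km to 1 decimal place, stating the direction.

16.5 km south

Leg 1 (S60°E, 8.1 km): east 8.1 sin 120° = 7.01, north 8.1 cos 120° = -4.05
Leg 2 (162°, 13.1 km): east 13.1 sin 162° = 4.05, north 13.1 cos 162° = -12.46
Net north component: -16.51 km.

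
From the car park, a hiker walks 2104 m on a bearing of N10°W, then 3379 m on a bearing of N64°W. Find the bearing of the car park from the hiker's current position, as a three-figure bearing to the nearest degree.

Leg 1 (N10°W, 2104 m): east 2104 sin 350° = -365.36, north 2104 cos 350° = 2072.04
Leg 2 (N64°W, 3379 m): east 3379 sin 296° = -3037.03, north 3379 cos 296° = 1481.26
Net displacement: -3402.38 east, 3553.29 north. Direction back to start is (3402.38, -3553.29): bearing = atan2(3402.38, -3553.29) mod 360° = 136.24° ≈ 136°.

136°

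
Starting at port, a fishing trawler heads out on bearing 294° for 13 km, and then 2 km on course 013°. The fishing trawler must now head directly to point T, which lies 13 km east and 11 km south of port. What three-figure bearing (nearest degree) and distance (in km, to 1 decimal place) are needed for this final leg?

Leg 1 (294°, 13 km): east 13 sin 294° = -11.88, north 13 cos 294° = 5.29
Leg 2 (013°, 2 km): east 2 sin 13° = 0.45, north 2 cos 13° = 1.95
Current position: (-11.43, 7.24). Target: (13, -11). Remaining: Δeast = 24.43, Δnorth = -18.24.
Bearing = atan2(24.43, -18.24) mod 360° = 126.74°; distance = √((24.43)² + (-18.24)²) = 30.483 km.

127°, 30.5 km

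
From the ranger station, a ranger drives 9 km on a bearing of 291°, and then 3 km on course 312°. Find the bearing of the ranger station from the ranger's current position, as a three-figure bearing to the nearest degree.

116°

Leg 1 (291°, 9 km): east 9 sin 291° = -8.40, north 9 cos 291° = 3.23
Leg 2 (312°, 3 km): east 3 sin 312° = -2.23, north 3 cos 312° = 2.01
Net displacement: -10.63 east, 5.23 north. Direction back to start is (10.63, -5.23): bearing = atan2(10.63, -5.23) mod 360° = 116.21° ≈ 116°.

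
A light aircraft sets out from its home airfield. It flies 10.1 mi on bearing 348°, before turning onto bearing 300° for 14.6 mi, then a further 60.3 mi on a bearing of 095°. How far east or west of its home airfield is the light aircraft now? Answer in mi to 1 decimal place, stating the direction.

Leg 1 (348°, 10.1 mi): east 10.1 sin 348° = -2.10, north 10.1 cos 348° = 9.88
Leg 2 (300°, 14.6 mi): east 14.6 sin 300° = -12.64, north 14.6 cos 300° = 7.30
Leg 3 (095°, 60.3 mi): east 60.3 sin 95° = 60.07, north 60.3 cos 95° = -5.26
Net east component: 45.33 mi.

45.3 mi east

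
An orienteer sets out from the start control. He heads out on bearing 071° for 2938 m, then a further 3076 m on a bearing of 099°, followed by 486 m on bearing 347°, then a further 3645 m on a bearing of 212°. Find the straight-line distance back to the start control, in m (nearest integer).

Leg 1 (071°, 2938 m): east 2938 sin 71° = 2777.93, north 2938 cos 71° = 956.52
Leg 2 (099°, 3076 m): east 3076 sin 99° = 3038.13, north 3076 cos 99° = -481.19
Leg 3 (347°, 486 m): east 486 sin 347° = -109.33, north 486 cos 347° = 473.54
Leg 4 (212°, 3645 m): east 3645 sin 212° = -1931.56, north 3645 cos 212° = -3091.14
Net: 3775.18 east, -2142.26 north. Distance = √((3775.18)² + (-2142.26)²) = 4340.655 m.

4341 m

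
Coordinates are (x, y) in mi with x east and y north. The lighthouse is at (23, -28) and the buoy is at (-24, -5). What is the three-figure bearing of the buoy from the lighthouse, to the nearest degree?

296°

Δeast = -24 − 23 = -47.00; Δnorth = -5 − -28 = 23.00.
Bearing = atan2(Δeast, Δnorth) mod 360° = 296.08° ≈ 296°.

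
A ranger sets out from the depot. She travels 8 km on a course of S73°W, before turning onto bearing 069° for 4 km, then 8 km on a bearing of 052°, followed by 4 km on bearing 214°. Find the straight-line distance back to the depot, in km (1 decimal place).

Leg 1 (S73°W, 8 km): east 8 sin 253° = -7.65, north 8 cos 253° = -2.34
Leg 2 (069°, 4 km): east 4 sin 69° = 3.73, north 4 cos 69° = 1.43
Leg 3 (052°, 8 km): east 8 sin 52° = 6.30, north 8 cos 52° = 4.93
Leg 4 (214°, 4 km): east 4 sin 214° = -2.24, north 4 cos 214° = -3.32
Net: 0.15 east, 0.70 north. Distance = √((0.15)² + (0.70)²) = 0.720 km.

0.7 km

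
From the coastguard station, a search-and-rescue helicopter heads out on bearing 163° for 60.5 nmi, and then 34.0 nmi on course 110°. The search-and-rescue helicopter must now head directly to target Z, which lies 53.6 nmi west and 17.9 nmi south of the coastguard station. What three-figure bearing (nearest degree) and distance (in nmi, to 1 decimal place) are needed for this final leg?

297°, 115.4 nmi

Leg 1 (163°, 60.5 nmi): east 60.5 sin 163° = 17.69, north 60.5 cos 163° = -57.86
Leg 2 (110°, 34.0 nmi): east 34.0 sin 110° = 31.95, north 34.0 cos 110° = -11.63
Current position: (49.64, -69.49). Target: (-53.6, -17.9). Remaining: Δeast = -103.24, Δnorth = 51.59.
Bearing = atan2(-103.24, 51.59) mod 360° = 296.55°; distance = √((-103.24)² + (51.59)²) = 115.408 nmi.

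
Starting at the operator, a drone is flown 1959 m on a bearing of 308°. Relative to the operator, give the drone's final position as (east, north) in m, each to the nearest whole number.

Leg 1 (308°, 1959 m): east 1959 sin 308° = -1543.71, north 1959 cos 308° = 1206.08
Summing: -1543.71 m east, 1206.08 m north → (-1544, 1206).

(-1544, 1206)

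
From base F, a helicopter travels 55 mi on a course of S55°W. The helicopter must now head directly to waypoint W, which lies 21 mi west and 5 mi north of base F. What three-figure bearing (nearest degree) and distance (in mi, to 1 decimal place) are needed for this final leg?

033°, 43.8 mi

Leg 1 (S55°W, 55 mi): east 55 sin 235° = -45.05, north 55 cos 235° = -31.55
Current position: (-45.05, -31.55). Target: (-21, 5). Remaining: Δeast = 24.05, Δnorth = 36.55.
Bearing = atan2(24.05, 36.55) mod 360° = 33.35°; distance = √((24.05)² + (36.55)²) = 43.752 mi.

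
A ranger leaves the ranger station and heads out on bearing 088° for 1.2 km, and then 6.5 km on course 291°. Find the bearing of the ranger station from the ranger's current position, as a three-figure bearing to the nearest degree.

116°

Leg 1 (088°, 1.2 km): east 1.2 sin 88° = 1.20, north 1.2 cos 88° = 0.04
Leg 2 (291°, 6.5 km): east 6.5 sin 291° = -6.07, north 6.5 cos 291° = 2.33
Net displacement: -4.87 east, 2.37 north. Direction back to start is (4.87, -2.37): bearing = atan2(4.87, -2.37) mod 360° = 115.97° ≈ 116°.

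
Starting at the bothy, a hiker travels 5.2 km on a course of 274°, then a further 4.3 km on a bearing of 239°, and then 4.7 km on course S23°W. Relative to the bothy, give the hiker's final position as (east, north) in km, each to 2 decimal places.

(-10.71, -6.18)

Leg 1 (274°, 5.2 km): east 5.2 sin 274° = -5.19, north 5.2 cos 274° = 0.36
Leg 2 (239°, 4.3 km): east 4.3 sin 239° = -3.69, north 4.3 cos 239° = -2.21
Leg 3 (S23°W, 4.7 km): east 4.7 sin 203° = -1.84, north 4.7 cos 203° = -4.33
Summing: -10.71 km east, -6.18 km north → (-10.71, -6.18).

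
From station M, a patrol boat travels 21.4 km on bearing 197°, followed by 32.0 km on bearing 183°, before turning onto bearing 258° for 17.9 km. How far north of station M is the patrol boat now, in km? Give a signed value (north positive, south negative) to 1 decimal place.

-56.1 km

Leg 1 (197°, 21.4 km): east 21.4 sin 197° = -6.26, north 21.4 cos 197° = -20.46
Leg 2 (183°, 32.0 km): east 32.0 sin 183° = -1.67, north 32.0 cos 183° = -31.96
Leg 3 (258°, 17.9 km): east 17.9 sin 258° = -17.51, north 17.9 cos 258° = -3.72
Net north component: -56.14 km.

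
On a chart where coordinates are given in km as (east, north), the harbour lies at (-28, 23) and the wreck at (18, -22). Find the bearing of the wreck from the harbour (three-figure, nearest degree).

Δeast = 18 − -28 = 46.00; Δnorth = -22 − 23 = -45.00.
Bearing = atan2(Δeast, Δnorth) mod 360° = 134.37° ≈ 134°.

134°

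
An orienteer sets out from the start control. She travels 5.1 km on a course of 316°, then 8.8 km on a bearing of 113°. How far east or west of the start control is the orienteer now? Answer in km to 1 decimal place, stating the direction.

4.6 km east

Leg 1 (316°, 5.1 km): east 5.1 sin 316° = -3.54, north 5.1 cos 316° = 3.67
Leg 2 (113°, 8.8 km): east 8.8 sin 113° = 8.10, north 8.8 cos 113° = -3.44
Net east component: 4.56 km.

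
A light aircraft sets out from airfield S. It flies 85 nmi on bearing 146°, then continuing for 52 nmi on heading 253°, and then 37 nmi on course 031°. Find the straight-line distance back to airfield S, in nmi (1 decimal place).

Leg 1 (146°, 85 nmi): east 85 sin 146° = 47.53, north 85 cos 146° = -70.47
Leg 2 (253°, 52 nmi): east 52 sin 253° = -49.73, north 52 cos 253° = -15.20
Leg 3 (031°, 37 nmi): east 37 sin 31° = 19.06, north 37 cos 31° = 31.72
Net: 16.86 east, -53.96 north. Distance = √((16.86)² + (-53.96)²) = 56.529 nmi.

56.5 nmi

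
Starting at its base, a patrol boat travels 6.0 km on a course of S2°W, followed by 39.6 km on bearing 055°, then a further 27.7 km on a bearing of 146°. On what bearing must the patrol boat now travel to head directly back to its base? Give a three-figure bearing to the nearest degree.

277°

Leg 1 (S2°W, 6.0 km): east 6.0 sin 182° = -0.21, north 6.0 cos 182° = -6.00
Leg 2 (055°, 39.6 km): east 39.6 sin 55° = 32.44, north 39.6 cos 55° = 22.71
Leg 3 (146°, 27.7 km): east 27.7 sin 146° = 15.49, north 27.7 cos 146° = -22.96
Net displacement: 47.72 east, -6.25 north. Direction back to start is (-47.72, 6.25): bearing = atan2(-47.72, 6.25) mod 360° = 277.46° ≈ 277°.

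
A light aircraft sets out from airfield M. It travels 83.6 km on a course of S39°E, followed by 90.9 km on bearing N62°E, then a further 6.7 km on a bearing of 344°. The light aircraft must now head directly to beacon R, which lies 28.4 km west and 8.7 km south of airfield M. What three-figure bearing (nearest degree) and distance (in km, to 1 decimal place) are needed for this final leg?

273°, 159.6 km

Leg 1 (S39°E, 83.6 km): east 83.6 sin 141° = 52.61, north 83.6 cos 141° = -64.97
Leg 2 (N62°E, 90.9 km): east 90.9 sin 62° = 80.26, north 90.9 cos 62° = 42.67
Leg 3 (344°, 6.7 km): east 6.7 sin 344° = -1.85, north 6.7 cos 344° = 6.44
Current position: (131.02, -15.85). Target: (-28.4, -8.7). Remaining: Δeast = -159.42, Δnorth = 7.15.
Bearing = atan2(-159.42, 7.15) mod 360° = 272.57°; distance = √((-159.42)² + (7.15)²) = 159.585 km.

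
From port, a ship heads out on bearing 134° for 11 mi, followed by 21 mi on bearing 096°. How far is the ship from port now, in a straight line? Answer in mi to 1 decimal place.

Leg 1 (134°, 11 mi): east 11 sin 134° = 7.91, north 11 cos 134° = -7.64
Leg 2 (096°, 21 mi): east 21 sin 96° = 20.88, north 21 cos 96° = -2.20
Net: 28.80 east, -9.84 north. Distance = √((28.80)² + (-9.84)²) = 30.431 mi.

30.4 mi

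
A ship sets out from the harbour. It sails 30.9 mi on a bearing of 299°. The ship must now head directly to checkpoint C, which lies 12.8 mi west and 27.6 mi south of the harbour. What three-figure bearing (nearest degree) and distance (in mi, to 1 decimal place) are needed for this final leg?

Leg 1 (299°, 30.9 mi): east 30.9 sin 299° = -27.03, north 30.9 cos 299° = 14.98
Current position: (-27.03, 14.98). Target: (-12.8, -27.6). Remaining: Δeast = 14.23, Δnorth = -42.58.
Bearing = atan2(14.23, -42.58) mod 360° = 161.53°; distance = √((14.23)² + (-42.58)²) = 44.894 mi.

162°, 44.9 mi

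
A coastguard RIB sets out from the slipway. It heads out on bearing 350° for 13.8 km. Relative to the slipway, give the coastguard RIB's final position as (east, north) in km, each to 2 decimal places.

Leg 1 (350°, 13.8 km): east 13.8 sin 350° = -2.40, north 13.8 cos 350° = 13.59
Summing: -2.40 km east, 13.59 km north → (-2.40, 13.59).

(-2.40, 13.59)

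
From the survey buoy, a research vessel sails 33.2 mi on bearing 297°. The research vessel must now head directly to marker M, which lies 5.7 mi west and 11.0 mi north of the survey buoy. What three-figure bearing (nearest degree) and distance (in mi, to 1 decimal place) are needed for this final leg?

100°, 24.2 mi

Leg 1 (297°, 33.2 mi): east 33.2 sin 297° = -29.58, north 33.2 cos 297° = 15.07
Current position: (-29.58, 15.07). Target: (-5.7, 11.0). Remaining: Δeast = 23.88, Δnorth = -4.07.
Bearing = atan2(23.88, -4.07) mod 360° = 99.68°; distance = √((23.88)² + (-4.07)²) = 24.226 mi.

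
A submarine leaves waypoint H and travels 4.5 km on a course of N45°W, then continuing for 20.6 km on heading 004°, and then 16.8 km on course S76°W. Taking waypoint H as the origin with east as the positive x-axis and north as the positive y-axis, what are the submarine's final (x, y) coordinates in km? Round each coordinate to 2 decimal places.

(-18.05, 19.67)

Leg 1 (N45°W, 4.5 km): east 4.5 sin 315° = -3.18, north 4.5 cos 315° = 3.18
Leg 2 (004°, 20.6 km): east 20.6 sin 4° = 1.44, north 20.6 cos 4° = 20.55
Leg 3 (S76°W, 16.8 km): east 16.8 sin 256° = -16.30, north 16.8 cos 256° = -4.06
Summing: -18.05 km east, 19.67 km north → (-18.05, 19.67).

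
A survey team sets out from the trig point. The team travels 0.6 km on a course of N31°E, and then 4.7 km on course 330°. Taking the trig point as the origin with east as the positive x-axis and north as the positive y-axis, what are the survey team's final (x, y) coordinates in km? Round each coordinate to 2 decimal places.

(-2.04, 4.58)

Leg 1 (N31°E, 0.6 km): east 0.6 sin 31° = 0.31, north 0.6 cos 31° = 0.51
Leg 2 (330°, 4.7 km): east 4.7 sin 330° = -2.35, north 4.7 cos 330° = 4.07
Summing: -2.04 km east, 4.58 km north → (-2.04, 4.58).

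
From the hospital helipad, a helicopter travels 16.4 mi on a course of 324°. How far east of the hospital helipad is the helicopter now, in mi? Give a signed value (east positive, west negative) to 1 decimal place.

Leg 1 (324°, 16.4 mi): east 16.4 sin 324° = -9.64, north 16.4 cos 324° = 13.27
Net east component: -9.64 mi.

-9.6 mi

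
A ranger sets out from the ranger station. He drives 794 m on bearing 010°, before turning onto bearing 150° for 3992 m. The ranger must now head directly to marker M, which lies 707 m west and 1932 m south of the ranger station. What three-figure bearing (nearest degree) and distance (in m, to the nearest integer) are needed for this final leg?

Leg 1 (010°, 794 m): east 794 sin 10° = 137.88, north 794 cos 10° = 781.94
Leg 2 (150°, 3992 m): east 3992 sin 150° = 1996.00, north 3992 cos 150° = -3457.17
Current position: (2133.88, -2675.24). Target: (-707, -1932). Remaining: Δeast = -2840.88, Δnorth = 743.24.
Bearing = atan2(-2840.88, 743.24) mod 360° = 284.66°; distance = √((-2840.88)² + (743.24)²) = 2936.491 m.

285°, 2936 m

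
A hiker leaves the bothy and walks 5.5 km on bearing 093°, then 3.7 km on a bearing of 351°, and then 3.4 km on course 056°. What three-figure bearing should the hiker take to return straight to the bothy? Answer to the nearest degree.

236°

Leg 1 (093°, 5.5 km): east 5.5 sin 93° = 5.49, north 5.5 cos 93° = -0.29
Leg 2 (351°, 3.7 km): east 3.7 sin 351° = -0.58, north 3.7 cos 351° = 3.65
Leg 3 (056°, 3.4 km): east 3.4 sin 56° = 2.82, north 3.4 cos 56° = 1.90
Net displacement: 7.73 east, 5.27 north. Direction back to start is (-7.73, -5.27): bearing = atan2(-7.73, -5.27) mod 360° = 235.73° ≈ 236°.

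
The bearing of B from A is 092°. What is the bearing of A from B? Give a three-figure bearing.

Back-bearing = 092° + 180° = 272°.

272°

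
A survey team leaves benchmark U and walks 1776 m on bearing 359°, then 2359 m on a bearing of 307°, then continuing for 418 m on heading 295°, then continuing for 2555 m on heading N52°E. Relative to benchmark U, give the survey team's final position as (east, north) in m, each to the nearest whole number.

(-280, 4945)

Leg 1 (359°, 1776 m): east 1776 sin 359° = -31.00, north 1776 cos 359° = 1775.73
Leg 2 (307°, 2359 m): east 2359 sin 307° = -1883.98, north 2359 cos 307° = 1419.68
Leg 3 (295°, 418 m): east 418 sin 295° = -378.84, north 418 cos 295° = 176.65
Leg 4 (N52°E, 2555 m): east 2555 sin 52° = 2013.37, north 2555 cos 52° = 1573.02
Summing: -280.45 m east, 4945.08 m north → (-280, 4945).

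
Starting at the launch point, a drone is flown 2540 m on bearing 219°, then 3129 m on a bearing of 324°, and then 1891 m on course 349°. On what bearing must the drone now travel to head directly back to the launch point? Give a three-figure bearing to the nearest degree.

Leg 1 (219°, 2540 m): east 2540 sin 219° = -1598.47, north 2540 cos 219° = -1973.95
Leg 2 (324°, 3129 m): east 3129 sin 324° = -1839.18, north 3129 cos 324° = 2531.41
Leg 3 (349°, 1891 m): east 1891 sin 349° = -360.82, north 1891 cos 349° = 1856.26
Net displacement: -3798.47 east, 2413.72 north. Direction back to start is (3798.47, -2413.72): bearing = atan2(3798.47, -2413.72) mod 360° = 122.43° ≈ 122°.

122°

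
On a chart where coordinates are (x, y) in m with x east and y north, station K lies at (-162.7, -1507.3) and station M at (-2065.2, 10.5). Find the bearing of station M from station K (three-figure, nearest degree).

309°

Δeast = -2065.2 − -162.7 = -1902.50; Δnorth = 10.5 − -1507.3 = 1517.80.
Bearing = atan2(Δeast, Δnorth) mod 360° = 308.58° ≈ 309°.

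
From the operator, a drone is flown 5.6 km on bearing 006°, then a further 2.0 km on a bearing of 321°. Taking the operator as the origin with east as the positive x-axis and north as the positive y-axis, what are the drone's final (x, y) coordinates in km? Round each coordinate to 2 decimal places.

Leg 1 (006°, 5.6 km): east 5.6 sin 6° = 0.59, north 5.6 cos 6° = 5.57
Leg 2 (321°, 2.0 km): east 2.0 sin 321° = -1.26, north 2.0 cos 321° = 1.55
Summing: -0.67 km east, 7.12 km north → (-0.67, 7.12).

(-0.67, 7.12)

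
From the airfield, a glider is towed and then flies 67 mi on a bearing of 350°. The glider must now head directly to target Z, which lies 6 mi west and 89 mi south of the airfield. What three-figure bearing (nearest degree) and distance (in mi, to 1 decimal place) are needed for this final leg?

178°, 155.1 mi

Leg 1 (350°, 67 mi): east 67 sin 350° = -11.63, north 67 cos 350° = 65.98
Current position: (-11.63, 65.98). Target: (-6, -89). Remaining: Δeast = 5.63, Δnorth = -154.98.
Bearing = atan2(5.63, -154.98) mod 360° = 177.92°; distance = √((5.63)² + (-154.98)²) = 155.085 mi.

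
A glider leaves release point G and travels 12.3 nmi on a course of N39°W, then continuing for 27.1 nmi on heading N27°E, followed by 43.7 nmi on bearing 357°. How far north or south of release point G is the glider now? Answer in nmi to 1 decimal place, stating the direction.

77.3 nmi north

Leg 1 (N39°W, 12.3 nmi): east 12.3 sin 321° = -7.74, north 12.3 cos 321° = 9.56
Leg 2 (N27°E, 27.1 nmi): east 27.1 sin 27° = 12.30, north 27.1 cos 27° = 24.15
Leg 3 (357°, 43.7 nmi): east 43.7 sin 357° = -2.29, north 43.7 cos 357° = 43.64
Net north component: 77.35 nmi.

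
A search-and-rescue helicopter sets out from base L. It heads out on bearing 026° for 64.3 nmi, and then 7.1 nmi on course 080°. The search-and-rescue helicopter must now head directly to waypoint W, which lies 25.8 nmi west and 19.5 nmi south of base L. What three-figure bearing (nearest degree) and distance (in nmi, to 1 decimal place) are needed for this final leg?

Leg 1 (026°, 64.3 nmi): east 64.3 sin 26° = 28.19, north 64.3 cos 26° = 57.79
Leg 2 (080°, 7.1 nmi): east 7.1 sin 80° = 6.99, north 7.1 cos 80° = 1.23
Current position: (35.18, 59.03). Target: (-25.8, -19.5). Remaining: Δeast = -60.98, Δnorth = -78.53.
Bearing = atan2(-60.98, -78.53) mod 360° = 217.83°; distance = √((-60.98)² + (-78.53)²) = 99.422 nmi.

218°, 99.4 nmi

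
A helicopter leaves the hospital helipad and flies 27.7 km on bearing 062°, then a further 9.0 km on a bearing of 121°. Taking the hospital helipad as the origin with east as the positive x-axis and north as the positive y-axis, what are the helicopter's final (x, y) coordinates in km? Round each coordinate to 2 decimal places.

Leg 1 (062°, 27.7 km): east 27.7 sin 62° = 24.46, north 27.7 cos 62° = 13.00
Leg 2 (121°, 9.0 km): east 9.0 sin 121° = 7.71, north 9.0 cos 121° = -4.64
Summing: 32.17 km east, 8.37 km north → (32.17, 8.37).

(32.17, 8.37)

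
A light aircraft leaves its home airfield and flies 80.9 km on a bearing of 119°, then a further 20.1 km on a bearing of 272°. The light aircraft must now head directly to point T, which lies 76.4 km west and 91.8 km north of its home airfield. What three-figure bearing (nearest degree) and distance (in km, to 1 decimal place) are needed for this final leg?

Leg 1 (119°, 80.9 km): east 80.9 sin 119° = 70.76, north 80.9 cos 119° = -39.22
Leg 2 (272°, 20.1 km): east 20.1 sin 272° = -20.09, north 20.1 cos 272° = 0.70
Current position: (50.67, -38.52). Target: (-76.4, 91.8). Remaining: Δeast = -127.07, Δnorth = 130.32.
Bearing = atan2(-127.07, 130.32) mod 360° = 315.72°; distance = √((-127.07)² + (130.32)²) = 182.016 km.

316°, 182.0 km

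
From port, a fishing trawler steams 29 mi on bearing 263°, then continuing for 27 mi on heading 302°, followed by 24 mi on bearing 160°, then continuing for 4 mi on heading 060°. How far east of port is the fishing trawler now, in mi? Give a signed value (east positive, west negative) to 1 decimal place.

-40.0 mi

Leg 1 (263°, 29 mi): east 29 sin 263° = -28.78, north 29 cos 263° = -3.53
Leg 2 (302°, 27 mi): east 27 sin 302° = -22.90, north 27 cos 302° = 14.31
Leg 3 (160°, 24 mi): east 24 sin 160° = 8.21, north 24 cos 160° = -22.55
Leg 4 (060°, 4 mi): east 4 sin 60° = 3.46, north 4 cos 60° = 2.00
Net east component: -40.01 mi.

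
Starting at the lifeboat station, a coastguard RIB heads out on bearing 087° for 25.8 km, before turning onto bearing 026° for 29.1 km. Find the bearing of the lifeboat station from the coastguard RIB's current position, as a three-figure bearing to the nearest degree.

234°

Leg 1 (087°, 25.8 km): east 25.8 sin 87° = 25.76, north 25.8 cos 87° = 1.35
Leg 2 (026°, 29.1 km): east 29.1 sin 26° = 12.76, north 29.1 cos 26° = 26.15
Net displacement: 38.52 east, 27.51 north. Direction back to start is (-38.52, -27.51): bearing = atan2(-38.52, -27.51) mod 360° = 234.47° ≈ 234°.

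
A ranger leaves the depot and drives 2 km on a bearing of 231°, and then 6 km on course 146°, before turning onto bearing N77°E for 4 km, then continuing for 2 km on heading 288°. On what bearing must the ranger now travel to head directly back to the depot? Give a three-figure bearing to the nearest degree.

321°

Leg 1 (231°, 2 km): east 2 sin 231° = -1.55, north 2 cos 231° = -1.26
Leg 2 (146°, 6 km): east 6 sin 146° = 3.36, north 6 cos 146° = -4.97
Leg 3 (N77°E, 4 km): east 4 sin 77° = 3.90, north 4 cos 77° = 0.90
Leg 4 (288°, 2 km): east 2 sin 288° = -1.90, north 2 cos 288° = 0.62
Net displacement: 3.80 east, -4.72 north. Direction back to start is (-3.80, 4.72): bearing = atan2(-3.80, 4.72) mod 360° = 321.16° ≈ 321°.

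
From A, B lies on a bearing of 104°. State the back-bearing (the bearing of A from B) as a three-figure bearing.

Back-bearing = 104° + 180° = 284°.

284°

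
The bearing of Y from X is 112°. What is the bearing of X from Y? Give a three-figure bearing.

292°

Back-bearing = 112° + 180° = 292°.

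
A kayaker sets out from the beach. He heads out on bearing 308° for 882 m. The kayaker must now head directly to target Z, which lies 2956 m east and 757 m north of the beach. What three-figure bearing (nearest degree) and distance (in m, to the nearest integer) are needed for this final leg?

Leg 1 (308°, 882 m): east 882 sin 308° = -695.03, north 882 cos 308° = 543.01
Current position: (-695.03, 543.01). Target: (2956, 757). Remaining: Δeast = 3651.03, Δnorth = 213.99.
Bearing = atan2(3651.03, 213.99) mod 360° = 86.65°; distance = √((3651.03)² + (213.99)²) = 3657.291 m.

087°, 3657 m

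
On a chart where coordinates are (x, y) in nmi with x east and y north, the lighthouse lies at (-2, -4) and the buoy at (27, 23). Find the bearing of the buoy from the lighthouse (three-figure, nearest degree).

Δeast = 27 − -2 = 29.00; Δnorth = 23 − -4 = 27.00.
Bearing = atan2(Δeast, Δnorth) mod 360° = 47.05° ≈ 047°.

047°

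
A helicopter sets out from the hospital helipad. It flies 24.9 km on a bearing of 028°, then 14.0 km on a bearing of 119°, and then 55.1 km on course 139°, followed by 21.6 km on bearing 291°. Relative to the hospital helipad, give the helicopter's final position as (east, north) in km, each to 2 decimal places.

Leg 1 (028°, 24.9 km): east 24.9 sin 28° = 11.69, north 24.9 cos 28° = 21.99
Leg 2 (119°, 14.0 km): east 14.0 sin 119° = 12.24, north 14.0 cos 119° = -6.79
Leg 3 (139°, 55.1 km): east 55.1 sin 139° = 36.15, north 55.1 cos 139° = -41.58
Leg 4 (291°, 21.6 km): east 21.6 sin 291° = -20.17, north 21.6 cos 291° = 7.74
Summing: 39.92 km east, -18.65 km north → (39.92, -18.65).

(39.92, -18.65)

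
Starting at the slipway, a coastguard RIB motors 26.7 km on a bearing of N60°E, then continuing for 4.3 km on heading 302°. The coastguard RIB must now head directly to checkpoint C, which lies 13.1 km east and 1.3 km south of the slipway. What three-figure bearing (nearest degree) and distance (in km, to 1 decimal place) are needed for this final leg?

Leg 1 (N60°E, 26.7 km): east 26.7 sin 60° = 23.12, north 26.7 cos 60° = 13.35
Leg 2 (302°, 4.3 km): east 4.3 sin 302° = -3.65, north 4.3 cos 302° = 2.28
Current position: (19.48, 15.63). Target: (13.1, -1.3). Remaining: Δeast = -6.38, Δnorth = -16.93.
Bearing = atan2(-6.38, -16.93) mod 360° = 200.64°; distance = √((-6.38)² + (-16.93)²) = 18.090 km.

201°, 18.1 km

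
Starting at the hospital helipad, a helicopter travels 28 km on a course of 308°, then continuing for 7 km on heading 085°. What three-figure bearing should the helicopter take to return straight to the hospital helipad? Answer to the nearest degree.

Leg 1 (308°, 28 km): east 28 sin 308° = -22.06, north 28 cos 308° = 17.24
Leg 2 (085°, 7 km): east 7 sin 85° = 6.97, north 7 cos 85° = 0.61
Net displacement: -15.09 east, 17.85 north. Direction back to start is (15.09, -17.85): bearing = atan2(15.09, -17.85) mod 360° = 139.79° ≈ 140°.

140°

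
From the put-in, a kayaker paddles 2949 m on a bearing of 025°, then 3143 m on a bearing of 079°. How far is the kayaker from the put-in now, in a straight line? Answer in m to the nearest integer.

Leg 1 (025°, 2949 m): east 2949 sin 25° = 1246.30, north 2949 cos 25° = 2672.70
Leg 2 (079°, 3143 m): east 3143 sin 79° = 3085.25, north 3143 cos 79° = 599.71
Net: 4331.56 east, 3272.41 north. Distance = √((4331.56)² + (3272.41)²) = 5428.726 m.

5429 m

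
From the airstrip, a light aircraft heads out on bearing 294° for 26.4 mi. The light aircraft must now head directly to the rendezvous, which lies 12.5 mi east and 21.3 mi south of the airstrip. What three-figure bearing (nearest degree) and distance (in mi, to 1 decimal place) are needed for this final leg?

Leg 1 (294°, 26.4 mi): east 26.4 sin 294° = -24.12, north 26.4 cos 294° = 10.74
Current position: (-24.12, 10.74). Target: (12.5, -21.3). Remaining: Δeast = 36.62, Δnorth = -32.04.
Bearing = atan2(36.62, -32.04) mod 360° = 131.18°; distance = √((36.62)² + (-32.04)²) = 48.655 mi.

131°, 48.7 mi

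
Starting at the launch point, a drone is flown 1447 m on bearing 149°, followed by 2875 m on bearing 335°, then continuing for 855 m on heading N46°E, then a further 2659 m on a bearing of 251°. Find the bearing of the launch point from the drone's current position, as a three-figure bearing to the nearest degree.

Leg 1 (149°, 1447 m): east 1447 sin 149° = 745.26, north 1447 cos 149° = -1240.32
Leg 2 (335°, 2875 m): east 2875 sin 335° = -1215.03, north 2875 cos 335° = 2605.63
Leg 3 (N46°E, 855 m): east 855 sin 46° = 615.04, north 855 cos 46° = 593.93
Leg 4 (251°, 2659 m): east 2659 sin 251° = -2514.13, north 2659 cos 251° = -865.69
Net displacement: -2368.87 east, 1093.56 north. Direction back to start is (2368.87, -1093.56): bearing = atan2(2368.87, -1093.56) mod 360° = 114.78° ≈ 115°.

115°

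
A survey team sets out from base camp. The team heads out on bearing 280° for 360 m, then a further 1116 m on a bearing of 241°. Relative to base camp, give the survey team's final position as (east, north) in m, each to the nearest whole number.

(-1331, -479)

Leg 1 (280°, 360 m): east 360 sin 280° = -354.53, north 360 cos 280° = 62.51
Leg 2 (241°, 1116 m): east 1116 sin 241° = -976.08, north 1116 cos 241° = -541.05
Summing: -1330.61 m east, -478.53 m north → (-1331, -479).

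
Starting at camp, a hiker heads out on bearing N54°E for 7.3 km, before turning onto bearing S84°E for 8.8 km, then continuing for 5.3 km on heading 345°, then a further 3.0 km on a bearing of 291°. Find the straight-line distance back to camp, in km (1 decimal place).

Leg 1 (N54°E, 7.3 km): east 7.3 sin 54° = 5.91, north 7.3 cos 54° = 4.29
Leg 2 (S84°E, 8.8 km): east 8.8 sin 96° = 8.75, north 8.8 cos 96° = -0.92
Leg 3 (345°, 5.3 km): east 5.3 sin 345° = -1.37, north 5.3 cos 345° = 5.12
Leg 4 (291°, 3.0 km): east 3.0 sin 291° = -2.80, north 3.0 cos 291° = 1.08
Net: 10.49 east, 9.57 north. Distance = √((10.49)² + (9.57)²) = 14.193 km.

14.2 km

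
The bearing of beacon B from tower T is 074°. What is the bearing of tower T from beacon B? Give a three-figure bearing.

Back-bearing = 074° + 180° = 254°.

254°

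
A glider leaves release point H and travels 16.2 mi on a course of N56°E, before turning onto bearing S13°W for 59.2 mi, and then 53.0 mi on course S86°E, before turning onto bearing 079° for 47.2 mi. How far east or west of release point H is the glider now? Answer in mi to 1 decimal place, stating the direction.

99.3 mi east

Leg 1 (N56°E, 16.2 mi): east 16.2 sin 56° = 13.43, north 16.2 cos 56° = 9.06
Leg 2 (S13°W, 59.2 mi): east 59.2 sin 193° = -13.32, north 59.2 cos 193° = -57.68
Leg 3 (S86°E, 53.0 mi): east 53.0 sin 94° = 52.87, north 53.0 cos 94° = -3.70
Leg 4 (079°, 47.2 mi): east 47.2 sin 79° = 46.33, north 47.2 cos 79° = 9.01
Net east component: 99.32 mi.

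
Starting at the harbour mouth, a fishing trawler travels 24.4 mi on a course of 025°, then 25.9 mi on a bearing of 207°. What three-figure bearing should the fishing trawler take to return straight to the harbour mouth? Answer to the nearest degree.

056°

Leg 1 (025°, 24.4 mi): east 24.4 sin 25° = 10.31, north 24.4 cos 25° = 22.11
Leg 2 (207°, 25.9 mi): east 25.9 sin 207° = -11.76, north 25.9 cos 207° = -23.08
Net displacement: -1.45 east, -0.96 north. Direction back to start is (1.45, 0.96): bearing = atan2(1.45, 0.96) mod 360° = 56.34° ≈ 056°.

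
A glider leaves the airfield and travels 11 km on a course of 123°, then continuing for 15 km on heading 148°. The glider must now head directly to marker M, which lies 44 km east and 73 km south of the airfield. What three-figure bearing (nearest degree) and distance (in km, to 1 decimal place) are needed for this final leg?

Leg 1 (123°, 11 km): east 11 sin 123° = 9.23, north 11 cos 123° = -5.99
Leg 2 (148°, 15 km): east 15 sin 148° = 7.95, north 15 cos 148° = -12.72
Current position: (17.17, -18.71). Target: (44, -73). Remaining: Δeast = 26.83, Δnorth = -54.29.
Bearing = atan2(26.83, -54.29) mod 360° = 153.70°; distance = √((26.83)² + (-54.29)²) = 60.554 km.

154°, 60.6 km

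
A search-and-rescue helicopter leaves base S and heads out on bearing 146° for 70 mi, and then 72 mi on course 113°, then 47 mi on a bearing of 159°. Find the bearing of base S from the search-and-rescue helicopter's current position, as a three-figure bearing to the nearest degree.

317°

Leg 1 (146°, 70 mi): east 70 sin 146° = 39.14, north 70 cos 146° = -58.03
Leg 2 (113°, 72 mi): east 72 sin 113° = 66.28, north 72 cos 113° = -28.13
Leg 3 (159°, 47 mi): east 47 sin 159° = 16.84, north 47 cos 159° = -43.88
Net displacement: 122.26 east, -130.04 north. Direction back to start is (-122.26, 130.04): bearing = atan2(-122.26, 130.04) mod 360° = 316.77° ≈ 317°.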